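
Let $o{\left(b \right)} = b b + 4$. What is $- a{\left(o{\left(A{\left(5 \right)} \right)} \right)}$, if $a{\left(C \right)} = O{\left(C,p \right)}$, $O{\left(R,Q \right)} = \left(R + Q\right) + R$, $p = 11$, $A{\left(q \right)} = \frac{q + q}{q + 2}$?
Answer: $- \frac{1131}{49} \approx -23.082$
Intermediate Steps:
$A{\left(q \right)} = \frac{2 q}{2 + q}$
$o{\left(b \right)} = 4 + b^{2}$ ($o{\left(b \right)} = b^{2} + 4 = 4 + b^{2}$)
$O{\left(R,Q \right)} = Q + 2 R$ ($O{\left(R,Q \right)} = \left(Q + R\right) + R = Q + 2 R$)
$a{\left(C \right)} = 11 + 2 C$
$- a{\left(o{\left(A{\left(5 \right)} \right)} \right)} = - (11 + 2 \left(4 + \left(2 \cdot 5 \frac{1}{2 + 5}\right)^{2}\right)) = - (11 + 2 \left(4 + \left(2 \cdot 5 \cdot \frac{1}{7}\right)^{2}\right)) = - (11 + 2 \left(4 + \left(\frac{10}{7}\right)^{2}\right)) = - (11 + 2 \left(4 + \frac{100}{49}\right)) = - (11 + 2 \cdot \frac{296}{49}) = - (11 + \frac{592}{49}) = \left(-1\right) \frac{1131}{49} = - \frac{1131}{49}$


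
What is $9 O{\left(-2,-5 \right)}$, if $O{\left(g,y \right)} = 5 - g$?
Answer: $63$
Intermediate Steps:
$9 O{\left(-2,-5 \right)} = 9 \left(5 - -2\right) = 9 \left(5 + 2\right) = 9 \cdot 7 = 63$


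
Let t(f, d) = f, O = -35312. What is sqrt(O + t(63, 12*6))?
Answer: I*sqrt(35249) ≈ 187.75*I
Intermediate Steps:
sqrt(O + t(63, 12*6)) = sqrt(-35312 + 63) = sqrt(-35249) = I*sqrt(35249)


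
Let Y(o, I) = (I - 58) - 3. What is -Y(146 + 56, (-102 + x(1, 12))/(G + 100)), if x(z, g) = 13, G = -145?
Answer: 2656/45 ≈ 59.022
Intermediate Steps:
Y(o, I) = -61 + I (Y(o, I) = (-58 + I) - 3 = -61 + I)
-Y(146 + 56, (-102 + x(1, 12))/(G + 100)) = -(-61 + (-102 + 13)/(-145 + 100)) = -(-61 - 89/(-45)) = -(-61 - 89*(-1/45)) = -(-61 + 89/45) = -1*(-2656/45) = 2656/45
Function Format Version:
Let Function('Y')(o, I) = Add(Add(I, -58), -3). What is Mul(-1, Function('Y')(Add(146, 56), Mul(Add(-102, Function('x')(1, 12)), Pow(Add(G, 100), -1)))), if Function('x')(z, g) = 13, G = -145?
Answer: Rational(2656, 45) ≈ 59.022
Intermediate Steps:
Function('Y')(o, I) = Add(-61, I) (Function('Y')(o, I) = Add(Add(-58, I), -3) = Add(-61, I))
Mul(-1, Function('Y')(Add(146, 56), Mul(Add(-102, Function('x')(1, 12)), Pow(Add(G, 100), -1)))) = Mul(-1, Add(-61, Mul(Add(-102, 13), Pow(Add(-145, 100), -1)))) = Mul(-1, Add(-61, Mul(-89, Pow(-45, -1)))) = Mul(-1, Add(-61, Mul(-89, Rational(-1, 45)))) = Mul(-1, Add(-61, Rational(89, 45))) = Mul(-1, Rational(-2656, 45)) = Rational(2656, 45)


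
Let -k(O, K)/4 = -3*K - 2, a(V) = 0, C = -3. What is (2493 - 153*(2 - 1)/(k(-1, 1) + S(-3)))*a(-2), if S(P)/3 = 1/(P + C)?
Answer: 0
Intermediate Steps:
S(P) = 3/(-3 + P) (S(P) = 3/(P - 3) = 3/(-3 + P))
k(O, K) = 8 + 12*K (k(O, K) = -4*(-3*K - 2) = -4*(-2 - 3*K) = 8 + 12*K)
(2493 - 153*(2 - 1)/(k(-1, 1) + S(-3)))*a(-2) = (2493 - 153*(2 - 1)/((8 + 12*1) + 3/(-3 - 3)))*0 = (2493 - 153*1/((8 + 12) + 3/(-6)))*0 = (2493 - 153*1/(20 + 3*(-1/6)))*0 = (2493 - 153*1/(20 - 1/2))*0 = (2493 - 153*1/(39/2))*0 = (2493 - 153*1*(2/39))*0 = (2493 - 153*2/39)*0 = (2493 - 1*102/13)*0 = (2493 - 102/13)*0 = (32307/13)*0 = 0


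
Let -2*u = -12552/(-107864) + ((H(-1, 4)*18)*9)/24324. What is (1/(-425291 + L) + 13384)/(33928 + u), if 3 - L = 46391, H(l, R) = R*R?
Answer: 69013291899428454/174945851416756199 ≈ 0.39448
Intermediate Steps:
H(l, R) = R**2
u = -6092691/54660082 (u = -(-12552/(-107864) + ((4**2*18)*9)/24324)/2 = -(-12552*(-1/107864) + ((16*18)*9)*(1/24324))/2 = -(1569/13483 + (288*9)*(1/24324))/2 = -(1569/13483 + 2592*(1/24324))/2 = -(1569/13483 + 216/2027)/2 = -1/2*6092691/27330041 = -6092691/54660082 ≈ -0.11147)
L = -46388 (L = 3 - 1*46391 = 3 - 46391 = -46388)
(1/(-425291 + L) + 13384)/(33928 + u) = (1/(-425291 - 46388) + 13384)/(33928 - 6092691/54660082) = (1/(-471679) + 13384)/(1854501169405/54660082) = (-1/471679 + 13384)*(54660082/1854501169405) = (6312951735/471679)*(54660082/1854501169405) = 69013291899428454/174945851416756199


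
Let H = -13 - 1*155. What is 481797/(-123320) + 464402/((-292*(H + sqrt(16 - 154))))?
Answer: 234636209893/42554155720 + 232201*I*sqrt(138)/4140852 ≈ 5.5138 + 0.65874*I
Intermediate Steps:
H = -168 (H = -13 - 155 = -168)
481797/(-123320) + 464402/((-292*(H + sqrt(16 - 154)))) = 481797/(-123320) + 464402/((-292*(-168 + sqrt(16 - 154)))) = 481797*(-1/123320) + 464402/((-292*(-168 + sqrt(-138)))) = -481797/123320 + 464402/((-292*(-168 + I*sqrt(138)))) = -481797/123320 + 464402/(49056 - 292*I*sqrt(138))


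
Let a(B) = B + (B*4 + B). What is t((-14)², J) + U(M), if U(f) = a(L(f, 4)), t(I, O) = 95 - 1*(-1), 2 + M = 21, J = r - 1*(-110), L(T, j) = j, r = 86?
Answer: 120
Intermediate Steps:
J = 196 (J = 86 - 1*(-110) = 86 + 110 = 196)
M = 19 (M = -2 + 21 = 19)
t(I, O) = 96 (t(I, O) = 95 + 1 = 96)
a(B) = 6*B (a(B) = B + (4*B + B) = B + 5*B = 6*B)
U(f) = 24 (U(f) = 6*4 = 24)
t((-14)², J) + U(M) = 96 + 24 = 120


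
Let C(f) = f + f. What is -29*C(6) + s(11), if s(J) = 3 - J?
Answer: -356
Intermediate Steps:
C(f) = 2*f
-29*C(6) + s(11) = -58*6 + (3 - 1*11) = -29*12 + (3 - 11) = -348 - 8 = -356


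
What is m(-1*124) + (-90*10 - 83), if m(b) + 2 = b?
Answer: -1109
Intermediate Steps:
m(b) = -2 + b
m(-1*124) + (-90*10 - 83) = (-2 - 1*124) + (-90*10 - 83) = (-2 - 124) + (-900 - 83) = -126 - 983 = -1109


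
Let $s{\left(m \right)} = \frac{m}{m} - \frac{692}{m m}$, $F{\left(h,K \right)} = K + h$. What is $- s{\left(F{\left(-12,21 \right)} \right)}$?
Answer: $\frac{611}{81} \approx 7.5432$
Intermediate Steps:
$s{\left(m \right)} = 1 - \frac{692}{m^{2}}$
$- s{\left(F{\left(-12,21 \right)} \right)} = - (1 - \frac{692}{\left(21 - 12\right)^{2}}) = - (1 - \frac{692}{81}) = \left(-1\right) \left(- \frac{611}{81}\right) = \frac{611}{81}$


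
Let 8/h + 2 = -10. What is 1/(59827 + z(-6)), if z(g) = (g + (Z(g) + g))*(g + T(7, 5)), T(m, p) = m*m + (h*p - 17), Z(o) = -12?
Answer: 1/59283 ≈ 1.6868e-5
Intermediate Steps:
h = -⅔ (h = 8/(-2 - 10) = 8/(-12) = 8*(-1/12) = -⅔ ≈ -0.66667)
T(m, p) = -17 + m² - 2*p/3 (T(m, p) = m*m + (-2*p/3 - 17) = m² + (-17 - 2*p/3) = -17 + m² - 2*p/3)
z(g) = (-12 + 2*g)*(86/3 + g) (z(g) = (g + (-12 + g))*(g + (-17 + 7² - ⅔*5)) = (-12 + 2*g)*(g + (-17 + 49 - 10/3)) = (-12 + 2*g)*(g + 86/3) = (-12 + 2*g)*(86/3 + g))
1/(59827 + z(-6)) = 1/(59827 + (-344 + 2*(-6)² + (136/3)*(-6))) = 1/(59827 + (-344 + 2*36 - 272)) = 1/(59827 + (-344 + 72 - 272)) = 1/(59827 - 544) = 1/59283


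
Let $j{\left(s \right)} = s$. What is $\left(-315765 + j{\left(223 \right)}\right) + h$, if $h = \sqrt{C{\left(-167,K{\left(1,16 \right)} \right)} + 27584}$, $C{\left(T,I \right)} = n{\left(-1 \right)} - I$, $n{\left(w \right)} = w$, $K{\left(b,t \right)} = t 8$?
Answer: $-315542 + 17 \sqrt{95} \approx -3.1538 \cdot 10^{5}$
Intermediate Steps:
$K{\left(b,t \right)} = 8 t$
$C{\left(T,I \right)} = -1 - I$
$h = 17 \sqrt{95}$ ($h = \sqrt{\left(-1 - 8 \cdot 16\right) + 27584} = \sqrt{\left(-1 - 128\right) + 27584} = \sqrt{-129 + 27584} = \sqrt{27455} = 17 \sqrt{95} \approx 165.7$)
$\left(-315765 + j{\left(223 \right)}\right) + h = \left(-315765 + 223\right) + 17 \sqrt{95} = -315542 + 17 \sqrt{95}$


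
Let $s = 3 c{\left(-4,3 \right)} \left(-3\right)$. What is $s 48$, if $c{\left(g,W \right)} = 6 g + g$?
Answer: $12096$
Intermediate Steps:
$c{\left(g,W \right)} = 7 g$
$s = 252$ ($s = 3 \cdot 7 \left(-4\right) \left(-3\right) = 3 \left(-28\right) \left(-3\right) = \left(-84\right) \left(-3\right) = 252$)
$s 48 = 252 \cdot 48 = 12096$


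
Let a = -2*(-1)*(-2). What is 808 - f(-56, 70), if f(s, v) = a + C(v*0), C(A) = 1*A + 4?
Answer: 808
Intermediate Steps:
a = -4 (a = 2*(-2) = -4)
C(A) = 4 + A (C(A) = A + 4 = 4 + A)
f(s, v) = 0 (f(s, v) = -4 + (4 + v*0) = -4 + (4 + 0) = -4 + 4 = 0)
808 - f(-56, 70) = 808 - 1*0 = 808 + 0 = 808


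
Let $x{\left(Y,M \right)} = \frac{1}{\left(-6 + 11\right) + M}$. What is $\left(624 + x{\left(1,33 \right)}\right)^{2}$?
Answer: $\frac{562306369}{1444} \approx 3.8941 \cdot 10^{5}$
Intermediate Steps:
$x{\left(Y,M \right)} = \frac{1}{5 + M}$
$\left(624 + x{\left(1,33 \right)}\right)^{2} = \left(624 + \frac{1}{5 + 33}\right)^{2} = \left(624 + \frac{1}{38}\right)^{2} = \left(\frac{23713}{38}\right)^{2} = \frac{562306369}{1444}$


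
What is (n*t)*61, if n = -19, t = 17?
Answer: -19703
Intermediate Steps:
(n*t)*61 = -19*17*61 = -323*61 = -19703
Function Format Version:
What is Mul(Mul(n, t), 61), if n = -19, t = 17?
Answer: -19703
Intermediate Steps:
Mul(Mul(n, t), 61) = Mul(Mul(-19, 17), 61) = Mul(-323, 61) = -19703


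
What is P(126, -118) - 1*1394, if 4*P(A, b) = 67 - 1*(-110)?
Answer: -5399/4 ≈ -1349.8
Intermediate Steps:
P(A, b) = 177/4 (P(A, b) = (67 - 1*(-110))/4 = (67 + 110)/4 = (¼)*177 = 177/4)
P(126, -118) - 1*1394 = 177/4 - 1*1394 = 177/4 - 1394 = -5399/4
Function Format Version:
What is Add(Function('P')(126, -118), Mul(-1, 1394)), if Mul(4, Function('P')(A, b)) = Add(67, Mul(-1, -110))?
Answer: Rational(-5399, 4) ≈ -1349.8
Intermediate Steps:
Function('P')(A, b) = Rational(177, 4) (Function('P')(A, b) = Mul(Rational(1, 4), Add(67, Mul(-1, -110))) = Mul(Rational(1, 4), Add(67, 110)) = Mul(Rational(1, 4), 177) = Rational(177, 4))
Add(Function('P')(126, -118), Mul(-1, 1394)) = Add(Rational(177, 4), Mul(-1, 1394)) = Add(Rational(177, 4), -1394) = Rational(-5399, 4)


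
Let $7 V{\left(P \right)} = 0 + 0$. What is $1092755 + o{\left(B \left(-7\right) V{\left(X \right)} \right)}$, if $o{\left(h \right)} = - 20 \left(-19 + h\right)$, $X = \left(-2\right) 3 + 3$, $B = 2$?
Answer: $1093135$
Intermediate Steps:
$X = -3$ ($X = -6 + 3 = -3$)
$V{\left(P \right)} = 0$ ($V{\left(P \right)} = \frac{0 + 0}{7} = \frac{1}{7} \cdot 0 = 0$)
$o{\left(h \right)} = 380 - 20 h$
$1092755 + o{\left(B \left(-7\right) V{\left(X \right)} \right)} = 1092755 + \left(380 - 20 \cdot 2 \left(-7\right) 0\right) = 1092755 + \left(380 - 20 \left(\left(-14\right) 0\right)\right) = 1092755 + \left(380 - 0\right) = 1092755 + \left(380 + 0\right) = 1092755 + 380 = 1093135$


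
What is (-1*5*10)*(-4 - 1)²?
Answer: -1250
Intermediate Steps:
(-1*5*10)*(-4 - 1)² = -5*10*(-5)² = -50*25 = -1250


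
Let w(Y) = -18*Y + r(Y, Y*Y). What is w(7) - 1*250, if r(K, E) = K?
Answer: -369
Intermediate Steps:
w(Y) = -17*Y (w(Y) = -18*Y + Y = -17*Y)
w(7) - 1*250 = -17*7 - 1*250 = -119 - 250 = -369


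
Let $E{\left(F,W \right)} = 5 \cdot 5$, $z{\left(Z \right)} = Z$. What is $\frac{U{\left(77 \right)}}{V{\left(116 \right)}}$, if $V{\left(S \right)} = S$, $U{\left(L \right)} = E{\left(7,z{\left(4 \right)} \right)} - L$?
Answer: $- \frac{13}{29} \approx -0.44828$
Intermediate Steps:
$E{\left(F,W \right)} = 25$
$U{\left(L \right)} = 25 - L$
$\frac{U{\left(77 \right)}}{V{\left(116 \right)}} = \frac{25 - 77}{116} = \left(25 - 77\right) \frac{1}{116} = \left(-52\right) \frac{1}{116} = - \frac{13}{29}$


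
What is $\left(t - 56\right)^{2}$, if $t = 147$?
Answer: $8281$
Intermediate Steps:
$\left(t - 56\right)^{2} = \left(147 - 56\right)^{2} = 91^{2} = 8281$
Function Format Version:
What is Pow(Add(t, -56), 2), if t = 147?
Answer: 8281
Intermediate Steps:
Pow(Add(t, -56), 2) = Pow(Add(147, -56), 2) = Pow(91, 2) = 8281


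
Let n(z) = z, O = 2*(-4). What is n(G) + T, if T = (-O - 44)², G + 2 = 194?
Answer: 1488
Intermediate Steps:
G = 192 (G = -2 + 194 = 192)
O = -8
T = 1296 (T = (-1*(-8) - 44)² = (8 - 44)² = (-36)² = 1296)
n(G) + T = 192 + 1296 = 1488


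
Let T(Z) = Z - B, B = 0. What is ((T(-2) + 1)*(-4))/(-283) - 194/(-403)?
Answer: 53290/114049 ≈ 0.46726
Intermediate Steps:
T(Z) = Z (T(Z) = Z - 1*0 = Z + 0 = Z)
((T(-2) + 1)*(-4))/(-283) - 194/(-403) = ((-2 + 1)*(-4))/(-283) - 194/(-403) = -1*(-4)*(-1/283) - 194*(-1/403) = 4*(-1/283) + 194/403 = -4/283 + 194/403 = 53290/114049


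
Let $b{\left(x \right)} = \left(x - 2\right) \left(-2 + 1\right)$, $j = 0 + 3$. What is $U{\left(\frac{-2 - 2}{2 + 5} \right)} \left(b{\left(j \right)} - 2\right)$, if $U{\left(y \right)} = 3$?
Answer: $-9$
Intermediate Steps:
$j = 3$
$b{\left(x \right)} = 2 - x$ ($b{\left(x \right)} = \left(-2 + x\right) \left(-1\right) = 2 - x$)
$U{\left(\frac{-2 - 2}{2 + 5} \right)} \left(b{\left(j \right)} - 2\right) = 3 \left(\left(2 - 3\right) - 2\right) = 3 \left(-1 - 2\right) = 3 \left(-3\right) = -9$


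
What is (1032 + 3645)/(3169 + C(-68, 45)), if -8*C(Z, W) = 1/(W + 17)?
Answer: 773264/523941 ≈ 1.4759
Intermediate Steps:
C(Z, W) = -1/(8*(17 + W)) (C(Z, W) = -1/(8*(W + 17)) = -1/(8*(17 + W)))
(1032 + 3645)/(3169 + C(-68, 45)) = (1032 + 3645)/(3169 - 1/(136 + 8*45)) = 4677/(3169 - 1/(136 + 360)) = 4677/(3169 - 1/496) = 4677/(1571823/496) = 4677*(496/1571823) = 773264/523941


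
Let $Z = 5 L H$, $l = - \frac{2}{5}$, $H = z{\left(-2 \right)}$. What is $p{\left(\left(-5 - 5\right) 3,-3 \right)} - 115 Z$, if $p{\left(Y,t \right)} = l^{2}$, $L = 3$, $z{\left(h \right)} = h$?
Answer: $\frac{86254}{25} \approx 3450.2$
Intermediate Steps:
$H = -2$
$l = - \frac{2}{5}$ ($l = \left(-2\right) \frac{1}{5} = - \frac{2}{5} \approx -0.4$)
$p{\left(Y,t \right)} = \frac{4}{25}$ ($p{\left(Y,t \right)} = \left(- \frac{2}{5}\right)^{2} = \frac{4}{25}$)
$Z = -30$ ($Z = 5 \cdot 3 \left(-2\right) = 15 \left(-2\right) = -30$)
$p{\left(\left(-5 - 5\right) 3,-3 \right)} - 115 Z = \frac{4}{25} - -3450 = \frac{4}{25} + 3450 = \frac{86254}{25}$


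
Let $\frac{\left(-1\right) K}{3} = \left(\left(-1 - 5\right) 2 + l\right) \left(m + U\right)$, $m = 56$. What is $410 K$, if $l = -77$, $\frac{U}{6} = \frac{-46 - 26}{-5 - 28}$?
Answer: $\frac{83197200}{11} \approx 7.5634 \cdot 10^{6}$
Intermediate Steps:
$U = \frac{144}{11}$ ($U = 6 \frac{-46 - 26}{-5 - 28} = 6 \left(- \frac{72}{-33}\right) = 6 \left(\left(-72\right) \left(- \frac{1}{33}\right)\right) = 6 \cdot \frac{24}{11} = \frac{144}{11} \approx 13.091$)
$K = \frac{202920}{11}$ ($K = - 3 \left(\left(-1 - 5\right) 2 - 77\right) \left(56 + \frac{144}{11}\right) = - 3 \left(\left(-6\right) 2 - 77\right) \frac{760}{11} = - 3 \left(-12 - 77\right) \frac{760}{11} = - 3 \left(\left(-89\right) \frac{760}{11}\right) = \left(-3\right) \left(- \frac{67640}{11}\right) = \frac{202920}{11} \approx 18447.0$)
$410 K = 410 \cdot \frac{202920}{11} = \frac{83197200}{11}$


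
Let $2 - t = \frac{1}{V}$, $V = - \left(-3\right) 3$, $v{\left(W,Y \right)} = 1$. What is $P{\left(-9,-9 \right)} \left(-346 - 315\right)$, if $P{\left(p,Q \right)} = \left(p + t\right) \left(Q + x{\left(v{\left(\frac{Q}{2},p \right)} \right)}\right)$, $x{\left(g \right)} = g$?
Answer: $- \frac{338432}{9} \approx -37604.0$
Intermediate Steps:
$V = 9$ ($V = \left(-1\right) \left(-9\right) = 9$)
$t = \frac{17}{9}$ ($t = 2 - \frac{1}{9} = \frac{17}{9} \approx 1.8889$)
$P{\left(p,Q \right)} = \left(1 + Q\right) \left(\frac{17}{9} + p\right)$ ($P{\left(p,Q \right)} = \left(p + \frac{17}{9}\right) \left(Q + 1\right) = \left(\frac{17}{9} + p\right) \left(1 + Q\right) = \left(1 + Q\right) \left(\frac{17}{9} + p\right)$)
$P{\left(-9,-9 \right)} \left(-346 - 315\right) = \left(\frac{17}{9} - 9 + \frac{17}{9} \left(-9\right) - -81\right) \left(-346 - 315\right) = \left(\frac{17}{9} - 9 - 17 + 81\right) \left(-661\right) = \frac{512}{9} \left(-661\right) = - \frac{338432}{9}$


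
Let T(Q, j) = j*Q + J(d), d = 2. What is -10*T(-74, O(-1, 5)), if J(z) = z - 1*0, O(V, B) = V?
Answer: -760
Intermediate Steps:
J(z) = z (J(z) = z + 0 = z)
T(Q, j) = 2 + Q*j (T(Q, j) = j*Q + 2 = Q*j + 2 = 2 + Q*j)
-10*T(-74, O(-1, 5)) = -10*(2 - 74*(-1)) = -10*(2 + 74) = -10*76 = -760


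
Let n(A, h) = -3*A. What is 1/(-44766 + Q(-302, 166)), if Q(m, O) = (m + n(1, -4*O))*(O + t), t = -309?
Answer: -1/1151 ≈ -0.00086881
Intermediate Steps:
Q(m, O) = (-309 + O)*(-3 + m) (Q(m, O) = (m - 3*1)*(O - 309) = (m - 3)*(-309 + O) = (-3 + m)*(-309 + O) = (-309 + O)*(-3 + m))
1/(-44766 + Q(-302, 166)) = 1/(-44766 + (927 - 309*(-302) - 3*166 + 166*(-302))) = 1/(-44766 + (927 + 93318 - 498 - 50132)) = 1/(-44766 + 43615) = 1/(-1151) = -1/1151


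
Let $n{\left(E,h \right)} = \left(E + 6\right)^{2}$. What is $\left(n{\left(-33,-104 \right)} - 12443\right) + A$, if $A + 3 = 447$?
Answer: $-11270$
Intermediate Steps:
$A = 444$ ($A = -3 + 447 = 444$)
$n{\left(E,h \right)} = \left(6 + E\right)^{2}$
$\left(n{\left(-33,-104 \right)} - 12443\right) + A = \left(\left(6 - 33\right)^{2} - 12443\right) + 444 = \left(\left(-27\right)^{2} - 12443\right) + 444 = \left(729 - 12443\right) + 444 = -11714 + 444 = -11270$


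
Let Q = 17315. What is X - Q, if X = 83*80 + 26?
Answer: -10649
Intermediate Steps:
X = 6666 (X = 6640 + 26 = 6666)
X - Q = 6666 - 1*17315 = 6666 - 17315 = -10649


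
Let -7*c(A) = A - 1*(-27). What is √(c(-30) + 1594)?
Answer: √78127/7 ≈ 39.930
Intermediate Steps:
c(A) = -27/7 - A/7 (c(A) = -(A - 1*(-27))/7 = -(A + 27)/7 = -(27 + A)/7 = -27/7 - A/7)
√(c(-30) + 1594) = √((-27/7 - ⅐*(-30)) + 1594) = √((-27/7 + 30/7) + 1594) = √(3/7 + 1594) = √(11161/7) = √78127/7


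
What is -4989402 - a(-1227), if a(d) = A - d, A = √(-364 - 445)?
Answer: -4990629 - I*√809 ≈ -4.9906e+6 - 28.443*I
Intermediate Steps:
A = I*√809 (A = √(-809) = I*√809 ≈ 28.443*I)
a(d) = -d + I*√809 (a(d) = I*√809 - d = -d + I*√809)
-4989402 - a(-1227) = -4989402 - (-1*(-1227) + I*√809) = -4989402 - (1227 + I*√809) = -4989402 + (-1227 - I*√809) = -4990629 - I*√809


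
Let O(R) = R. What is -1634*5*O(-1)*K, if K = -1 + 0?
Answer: -8170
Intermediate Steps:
K = -1
-1634*5*O(-1)*K = -1634*5*(-1)*(-1) = -(-8170)*(-1) = -1634*5 = -8170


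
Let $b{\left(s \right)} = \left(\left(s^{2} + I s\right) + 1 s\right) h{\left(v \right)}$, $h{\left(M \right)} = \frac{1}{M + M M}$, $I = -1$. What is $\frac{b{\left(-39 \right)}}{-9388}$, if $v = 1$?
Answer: $- \frac{1521}{18776} \approx -0.081008$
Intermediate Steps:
$h{\left(M \right)} = \frac{1}{M + M^{2}}$
$b{\left(s \right)} = \frac{s^{2}}{2}$ ($b{\left(s \right)} = \left(\left(s^{2} - s\right) + 1 s\right) \frac{1}{1 \left(1 + 1\right)} = \left(\left(s^{2} - s\right) + s\right) 1 \cdot \frac{1}{2} = s^{2} \cdot 1 \cdot \frac{1}{2} = s^{2} \cdot \frac{1}{2} = \frac{s^{2}}{2}$)
$\frac{b{\left(-39 \right)}}{-9388} = \frac{\frac{1}{2} \left(-39\right)^{2}}{-9388} = \frac{1}{2} \cdot 1521 \left(- \frac{1}{9388}\right) = \frac{1521}{2} \left(- \frac{1}{9388}\right) = - \frac{1521}{18776}$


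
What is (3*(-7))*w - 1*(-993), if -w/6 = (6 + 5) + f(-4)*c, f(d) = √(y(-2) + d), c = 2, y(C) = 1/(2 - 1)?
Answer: 2379 + 252*I*√3 ≈ 2379.0 + 436.48*I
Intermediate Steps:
y(C) = 1 (y(C) = 1/1 = 1)
f(d) = √(1 + d)
w = -66 - 12*I*√3 (w = -6*((6 + 5) + √(1 - 4)*2) = -6*(11 + √(-3)*2) = -6*(11 + (I*√3)*2) = -6*(11 + 2*I*√3) = -66 - 12*I*√3 ≈ -66.0 - 20.785*I)
(3*(-7))*w - 1*(-993) = (3*(-7))*(-66 - 12*I*√3) - 1*(-993) = -21*(-66 - 12*I*√3) + 993 = (1386 + 252*I*√3) + 993 = 2379 + 252*I*√3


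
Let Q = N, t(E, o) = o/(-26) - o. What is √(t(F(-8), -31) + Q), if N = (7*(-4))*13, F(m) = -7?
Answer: I*√224302/26 ≈ 18.216*I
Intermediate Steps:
t(E, o) = -27*o/26 (t(E, o) = o*(-1/26) - o = -o/26 - o = -27*o/26)
N = -364 (N = -28*13 = -364)
Q = -364
√(t(F(-8), -31) + Q) = √(-27/26*(-31) - 364) = √(837/26 - 364) = √(-8627/26) = I*√224302/26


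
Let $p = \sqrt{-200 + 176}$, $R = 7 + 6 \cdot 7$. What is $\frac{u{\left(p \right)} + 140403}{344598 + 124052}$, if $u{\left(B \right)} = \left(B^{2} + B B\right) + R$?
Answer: $\frac{70202}{234325} \approx 0.29959$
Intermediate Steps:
$R = 49$ ($R = 7 + 42 = 49$)
$p = 2 i \sqrt{6}$ ($p = \sqrt{-24} = 2 i \sqrt{6} \approx 4.899 i$)
$u{\left(B \right)} = 49 + 2 B^{2}$ ($u{\left(B \right)} = \left(B^{2} + B B\right) + 49 = \left(B^{2} + B^{2}\right) + 49 = 2 B^{2} + 49 = 49 + 2 B^{2}$)
$\frac{u{\left(p \right)} + 140403}{344598 + 124052} = \frac{\left(49 + 2 \left(2 i \sqrt{6}\right)^{2}\right) + 140403}{344598 + 124052} = \frac{\left(49 + 2 \left(-24\right)\right) + 140403}{468650} = \left(\left(49 - 48\right) + 140403\right) \frac{1}{468650} = \left(1 + 140403\right) \frac{1}{468650} = 140404 \cdot \frac{1}{468650} = \frac{70202}{234325}$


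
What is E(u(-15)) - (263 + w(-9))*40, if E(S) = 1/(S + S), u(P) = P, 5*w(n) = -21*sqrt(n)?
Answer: -315601/30 + 504*I ≈ -10520.0 + 504.0*I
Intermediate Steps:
w(n) = -21*sqrt(n)/5 (w(n) = (-21*sqrt(n))/5 = -21*sqrt(n)/5)
E(S) = 1/(2*S)
E(u(-15)) - (263 + w(-9))*40 = (1/2)/(-15) - (263 - 63*I/5)*40 = (1/2)*(-1/15) - (263 - 63*I/5)*40 = -1/30 - (263 - 63*I/5)*40 = -1/30 - (10520 - 504*I) = -1/30 + (-10520 + 504*I) = -315601/30 + 504*I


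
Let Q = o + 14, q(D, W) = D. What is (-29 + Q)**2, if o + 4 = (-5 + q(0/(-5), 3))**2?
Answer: 36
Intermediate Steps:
o = 21 (o = -4 + (-5 + 0/(-5))**2 = -4 + (-5 + 0*(-1/5))**2 = -4 + (-5 + 0)**2 = -4 + (-5)**2 = -4 + 25 = 21)
Q = 35 (Q = 21 + 14 = 35)
(-29 + Q)**2 = (-29 + 35)**2 = 6**2 = 36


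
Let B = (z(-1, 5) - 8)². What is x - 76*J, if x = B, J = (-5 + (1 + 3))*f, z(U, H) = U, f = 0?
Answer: 81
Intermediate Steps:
J = 0 (J = (-5 + (1 + 3))*0 = (-5 + 4)*0 = -1*0 = 0)
B = 81 (B = (-1 - 8)² = (-9)² = 81)
x = 81
x - 76*J = 81 - 76*0 = 81 - 1*0 = 81 + 0 = 81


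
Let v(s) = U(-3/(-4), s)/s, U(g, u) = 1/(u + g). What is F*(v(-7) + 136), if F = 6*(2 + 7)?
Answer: 1285416/175 ≈ 7345.2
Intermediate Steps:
U(g, u) = 1/(g + u)
v(s) = 1/(s*(¾ + s)) (v(s) = 1/((-3/(-4) + s)*s) = 1/((-3*(-¼) + s)*s) = 1/((¾ + s)*s) = 1/(s*(¾ + s)))
F = 54 (F = 6*9 = 54)
F*(v(-7) + 136) = 54*(4/(-7*(3 + 4*(-7))) + 136) = 54*(4*(-⅐)/(3 - 28) + 136) = 54*(4*(-⅐)/(-25) + 136) = 54*(4*(-⅐)*(-1/25) + 136) = 54*(4/175 + 136) = 54*(23804/175) = 1285416/175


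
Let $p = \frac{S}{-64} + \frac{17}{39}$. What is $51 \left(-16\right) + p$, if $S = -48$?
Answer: $- \frac{127111}{156} \approx -814.81$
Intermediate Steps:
$p = \frac{185}{156}$ ($p = - \frac{48}{-64} + \frac{17}{39} = \left(-48\right) \left(- \frac{1}{64}\right) + 17 \cdot \frac{1}{39} = \frac{3}{4} + \frac{17}{39} = \frac{185}{156} \approx 1.1859$)
$51 \left(-16\right) + p = 51 \left(-16\right) + \frac{185}{156} = -816 + \frac{185}{156} = - \frac{127111}{156}$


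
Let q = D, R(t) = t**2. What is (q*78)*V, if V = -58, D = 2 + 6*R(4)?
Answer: -443352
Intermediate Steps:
D = 98 (D = 2 + 6*4**2 = 2 + 6*16 = 2 + 96 = 98)
q = 98
(q*78)*V = (98*78)*(-58) = 7644*(-58) = -443352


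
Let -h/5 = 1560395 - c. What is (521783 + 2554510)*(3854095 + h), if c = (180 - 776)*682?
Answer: -18396970450320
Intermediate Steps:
c = -406472 (c = -596*682 = -406472)
h = -9834335 (h = -5*(1560395 - 1*(-406472)) = -5*(1560395 + 406472) = -5*1966867 = -9834335)
(521783 + 2554510)*(3854095 + h) = (521783 + 2554510)*(3854095 - 9834335) = 3076293*(-5980240) = -18396970450320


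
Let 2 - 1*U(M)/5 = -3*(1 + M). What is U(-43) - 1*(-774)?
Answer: 154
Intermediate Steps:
U(M) = 25 + 15*M (U(M) = 10 - (-15)*(1 + M) = 10 - 5*(-3 - 3*M) = 10 + (15 + 15*M) = 25 + 15*M)
U(-43) - 1*(-774) = (25 + 15*(-43)) - 1*(-774) = (25 - 645) + 774 = -620 + 774 = 154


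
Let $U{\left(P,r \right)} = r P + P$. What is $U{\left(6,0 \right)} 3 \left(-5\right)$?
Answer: $-90$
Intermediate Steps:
$U{\left(P,r \right)} = P + P r$ ($U{\left(P,r \right)} = P r + P = P + P r$)
$U{\left(6,0 \right)} 3 \left(-5\right) = 6 \left(1 + 0\right) 3 \left(-5\right) = 6 \cdot 1 \cdot 3 \left(-5\right) = 6 \cdot 3 \left(-5\right) = 18 \left(-5\right) = -90$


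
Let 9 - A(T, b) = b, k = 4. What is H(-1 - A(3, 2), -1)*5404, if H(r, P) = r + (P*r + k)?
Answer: 21616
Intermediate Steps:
A(T, b) = 9 - b
H(r, P) = 4 + r + P*r (H(r, P) = r + (P*r + 4) = r + (4 + P*r) = 4 + r + P*r)
H(-1 - A(3, 2), -1)*5404 = (4 + (-1 - (9 - 1*2)) - (-1 - (9 - 1*2)))*5404 = (4 + (-1 - (9 - 2)) - (-1 - (9 - 2)))*5404 = (4 + (-1 - 1*7) - (-1 - 1*7))*5404 = (4 + (-1 - 7) - (-1 - 7))*5404 = (4 - 8 - 1*(-8))*5404 = (4 - 8 + 8)*5404 = 4*5404 = 21616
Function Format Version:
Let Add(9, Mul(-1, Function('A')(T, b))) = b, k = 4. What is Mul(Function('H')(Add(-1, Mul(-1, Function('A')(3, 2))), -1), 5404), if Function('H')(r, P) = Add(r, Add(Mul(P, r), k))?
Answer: 21616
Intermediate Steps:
Function('A')(T, b) = Add(9, Mul(-1, b))
Function('H')(r, P) = Add(4, r, Mul(P, r)) (Function('H')(r, P) = Add(r, Add(Mul(P, r), 4)) = Add(r, Add(4, Mul(P, r))) = Add(4, r, Mul(P, r)))
Mul(Function('H')(Add(-1, Mul(-1, Function('A')(3, 2))), -1), 5404) = Mul(Add(4, Add(-1, Mul(-1, Add(9, Mul(-1, 2)))), Mul(-1, Add(-1, Mul(-1, Add(9, Mul(-1, 2)))))), 5404) = Mul(Add(4, Add(-1, Mul(-1, Add(9, -2))), Mul(-1, Add(-1, Mul(-1, Add(9, -2))))), 5404) = Mul(Add(4, Add(-1, Mul(-1, 7)), Mul(-1, Add(-1, Mul(-1, 7)))), 5404) = Mul(Add(4, Add(-1, -7), Mul(-1, Add(-1, -7))), 5404) = Mul(Add(4, -8, Mul(-1, -8)), 5404) = Mul(Add(4, -8, 8), 5404) = Mul(4, 5404) = 21616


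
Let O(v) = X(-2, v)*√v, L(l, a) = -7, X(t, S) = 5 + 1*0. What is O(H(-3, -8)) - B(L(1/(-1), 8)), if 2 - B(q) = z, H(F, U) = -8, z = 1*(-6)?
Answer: -8 + 10*I*√2 ≈ -8.0 + 14.142*I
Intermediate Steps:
X(t, S) = 5 (X(t, S) = 5 + 0 = 5)
z = -6
O(v) = 5*√v
B(q) = 8 (B(q) = 2 - 1*(-6) = 2 + 6 = 8)
O(H(-3, -8)) - B(L(1/(-1), 8)) = 5*√(-8) - 1*8 = 5*(2*I*√2) - 8 = 10*I*√2 - 8 = -8 + 10*I*√2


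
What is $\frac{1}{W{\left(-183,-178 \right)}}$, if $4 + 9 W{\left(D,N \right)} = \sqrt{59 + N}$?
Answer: $- \frac{4}{15} - \frac{i \sqrt{119}}{15} \approx -0.26667 - 0.72725 i$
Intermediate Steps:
$W{\left(D,N \right)} = - \frac{4}{9} + \frac{\sqrt{59 + N}}{9}$
$\frac{1}{W{\left(-183,-178 \right)}} = \frac{1}{- \frac{4}{9} + \frac{\sqrt{59 - 178}}{9}} = \frac{1}{- \frac{4}{9} + \frac{\sqrt{-119}}{9}} = \frac{1}{- \frac{4}{9} + \frac{i \sqrt{119}}{9}}$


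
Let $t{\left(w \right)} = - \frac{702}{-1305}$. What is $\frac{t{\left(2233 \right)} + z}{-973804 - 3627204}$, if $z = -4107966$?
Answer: $\frac{37228437}{41696635} \approx 0.89284$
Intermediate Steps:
$t{\left(w \right)} = \frac{78}{145}$ ($t{\left(w \right)} = \left(-702\right) \left(- \frac{1}{1305}\right) = \frac{78}{145}$)
$\frac{t{\left(2233 \right)} + z}{-973804 - 3627204} = \frac{\frac{78}{145} - 4107966}{-973804 - 3627204} = - \frac{595654992}{145 \left(-4601008\right)} = \left(- \frac{595654992}{145}\right) \left(- \frac{1}{4601008}\right) = \frac{37228437}{41696635}$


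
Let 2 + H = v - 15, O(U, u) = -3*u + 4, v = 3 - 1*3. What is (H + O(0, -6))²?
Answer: 25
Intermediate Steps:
v = 0 (v = 3 - 3 = 0)
O(U, u) = 4 - 3*u
H = -17 (H = -2 + (0 - 15) = -2 - 15 = -17)
(H + O(0, -6))² = (-17 + (4 - 3*(-6)))² = (-17 + (4 + 18))² = (-17 + 22)² = 5² = 25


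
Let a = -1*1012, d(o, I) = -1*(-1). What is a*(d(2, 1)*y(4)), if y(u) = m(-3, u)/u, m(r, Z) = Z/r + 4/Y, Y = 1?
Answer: -2024/3 ≈ -674.67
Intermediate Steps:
d(o, I) = 1
m(r, Z) = 4 + Z/r (m(r, Z) = Z/r + 4/1 = Z/r + 4*1 = Z/r + 4 = 4 + Z/r)
y(u) = (4 - u/3)/u (y(u) = (4 + u/(-3))/u = (4 + u*(-⅓))/u = (4 - u/3)/u)
a = -1012
a*(d(2, 1)*y(4)) = -1012*(⅓)*(12 - 1*4)/4 = -1012*(⅓)*(¼)*(12 - 4) = -1012*(⅓)*(¼)*8 = -1012*2/3 = -1012*⅔ = -2024/3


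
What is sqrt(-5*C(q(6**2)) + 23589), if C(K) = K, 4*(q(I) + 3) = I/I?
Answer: sqrt(94411)/2 ≈ 153.63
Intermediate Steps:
q(I) = -11/4 (q(I) = -3 + (I/I)/4 = -3 + (1/4)*1 = -3 + 1/4 = -11/4)
sqrt(-5*C(q(6**2)) + 23589) = sqrt(-5*(-11/4) + 23589) = sqrt(55/4 + 23589) = sqrt(94411/4) = sqrt(94411)/2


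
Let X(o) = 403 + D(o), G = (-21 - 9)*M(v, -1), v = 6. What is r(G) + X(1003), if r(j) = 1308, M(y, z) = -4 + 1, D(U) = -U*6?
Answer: -4307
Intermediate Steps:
D(U) = -6*U
M(y, z) = -3
G = 90 (G = (-21 - 9)*(-3) = -30*(-3) = 90)
X(o) = 403 - 6*o
r(G) + X(1003) = 1308 + (403 - 6*1003) = 1308 + (403 - 6018) = 1308 - 5615 = -4307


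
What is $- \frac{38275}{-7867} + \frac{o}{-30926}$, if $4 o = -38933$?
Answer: $\frac{5041056511}{973179368} \approx 5.18$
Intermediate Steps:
$o = - \frac{38933}{4}$ ($o = \frac{1}{4} \left(-38933\right) = - \frac{38933}{4} \approx -9733.3$)
$- \frac{38275}{-7867} + \frac{o}{-30926} = - \frac{38275}{-7867} - \frac{38933}{4 \left(-30926\right)} = \left(-38275\right) \left(- \frac{1}{7867}\right) - - \frac{38933}{123704} = \frac{38275}{7867} + \frac{38933}{123704} = \frac{5041056511}{973179368}$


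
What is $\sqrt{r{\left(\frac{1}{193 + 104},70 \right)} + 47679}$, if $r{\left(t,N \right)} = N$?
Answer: $\sqrt{47749} \approx 218.52$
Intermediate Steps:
$\sqrt{r{\left(\frac{1}{193 + 104},70 \right)} + 47679} = \sqrt{70 + 47679} = \sqrt{47749}$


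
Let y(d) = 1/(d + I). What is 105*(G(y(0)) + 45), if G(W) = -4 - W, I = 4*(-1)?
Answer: 17325/4 ≈ 4331.3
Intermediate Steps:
I = -4
y(d) = 1/(-4 + d) (y(d) = 1/(d - 4) = 1/(-4 + d))
105*(G(y(0)) + 45) = 105*((-4 - 1/(-4 + 0)) + 45) = 105*((-4 - 1/(-4)) + 45) = 105*((-4 - 1*(-1/4)) + 45) = 105*((-4 + 1/4) + 45) = 105*(-15/4 + 45) = 105*(165/4) = 17325/4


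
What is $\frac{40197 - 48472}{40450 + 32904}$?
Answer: $- \frac{8275}{73354} \approx -0.11281$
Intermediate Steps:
$\frac{40197 - 48472}{40450 + 32904} = - \frac{8275}{73354}$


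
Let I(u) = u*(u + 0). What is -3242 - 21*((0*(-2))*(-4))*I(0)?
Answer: -3242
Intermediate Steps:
I(u) = u² (I(u) = u*u = u²)
-3242 - 21*((0*(-2))*(-4))*I(0) = -3242 - 21*((0*(-2))*(-4))*0² = -3242 - 21*(0*(-4))*0 = -3242 - 21*0*0 = -3242 - 0*0 = -3242 - 1*0 = -3242 + 0 = -3242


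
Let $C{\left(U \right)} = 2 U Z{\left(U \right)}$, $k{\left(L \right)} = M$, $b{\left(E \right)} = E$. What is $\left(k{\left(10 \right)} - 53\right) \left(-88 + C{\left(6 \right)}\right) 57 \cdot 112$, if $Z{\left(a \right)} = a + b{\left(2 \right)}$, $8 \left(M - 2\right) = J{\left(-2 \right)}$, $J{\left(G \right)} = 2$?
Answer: $-2591904$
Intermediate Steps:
$M = \frac{9}{4}$ ($M = 2 + \frac{1}{8} \cdot 2 = 2 + \frac{1}{4} = \frac{9}{4} \approx 2.25$)
$k{\left(L \right)} = \frac{9}{4}$
$Z{\left(a \right)} = 2 + a$ ($Z{\left(a \right)} = a + 2 = 2 + a$)
$C{\left(U \right)} = 2 U \left(2 + U\right)$
$\left(k{\left(10 \right)} - 53\right) \left(-88 + C{\left(6 \right)}\right) 57 \cdot 112 = \left(\frac{9}{4} - 53\right) \left(-88 + 2 \cdot 6 \left(2 + 6\right)\right) 57 \cdot 112 = - \frac{203 \left(-88 + 2 \cdot 6 \cdot 8\right)}{4} \cdot 57 \cdot 112 = - \frac{203 \left(-88 + 96\right)}{4} \cdot 57 \cdot 112 = \left(- \frac{203}{4}\right) 8 \cdot 57 \cdot 112 = \left(-406\right) 57 \cdot 112 = \left(-23142\right) 112 = -2591904$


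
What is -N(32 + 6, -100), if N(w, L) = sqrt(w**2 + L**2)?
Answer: -2*sqrt(2861) ≈ -106.98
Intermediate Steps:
N(w, L) = sqrt(L**2 + w**2)
-N(32 + 6, -100) = -sqrt((-100)**2 + (32 + 6)**2) = -sqrt(10000 + 38**2) = -sqrt(10000 + 1444) = -sqrt(11444) = -2*sqrt(2861)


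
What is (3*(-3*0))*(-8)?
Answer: 0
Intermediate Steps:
(3*(-3*0))*(-8) = (3*0)*(-8) = 0*(-8) = 0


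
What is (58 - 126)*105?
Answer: -7140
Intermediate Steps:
(58 - 126)*105 = -68*105 = -7140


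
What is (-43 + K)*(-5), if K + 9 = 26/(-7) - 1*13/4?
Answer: 8255/28 ≈ 294.82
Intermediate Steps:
K = -447/28 (K = -9 + (26/(-7) - 1*13/4) = -9 + (26*(-⅐) - 13*¼) = -9 + (-26/7 - 13/4) = -9 - 195/28 = -447/28 ≈ -15.964)
(-43 + K)*(-5) = (-43 - 447/28)*(-5) = -1651/28*(-5) = 8255/28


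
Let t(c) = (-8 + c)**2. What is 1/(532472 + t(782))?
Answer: 1/1131548 ≈ 8.8375e-7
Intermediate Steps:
1/(532472 + t(782)) = 1/(532472 + (-8 + 782)**2) = 1/(532472 + 774**2) = 1/(532472 + 599076) = 1/1131548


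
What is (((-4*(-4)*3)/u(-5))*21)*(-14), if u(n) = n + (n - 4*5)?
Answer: 2352/5 ≈ 470.40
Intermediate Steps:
u(n) = -20 + 2*n (u(n) = n + (n - 20) = n + (-20 + n) = -20 + 2*n)
(((-4*(-4)*3)/u(-5))*21)*(-14) = (((-4*(-4)*3)/(-20 + 2*(-5)))*21)*(-14) = (((-2*(-8)*3)/(-20 - 10))*21)*(-14) = (((16*3)/(-30))*21)*(-14) = ((48*(-1/30))*21)*(-14) = -8/5*21*(-14) = -168/5*(-14) = 2352/5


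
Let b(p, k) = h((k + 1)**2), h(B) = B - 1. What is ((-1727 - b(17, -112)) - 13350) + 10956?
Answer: -16441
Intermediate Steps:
h(B) = -1 + B
b(p, k) = -1 + (1 + k)**2 (b(p, k) = -1 + (k + 1)**2 = -1 + (1 + k)**2)
((-1727 - b(17, -112)) - 13350) + 10956 = ((-1727 - (-112)*(2 - 112)) - 13350) + 10956 = ((-1727 - (-112)*(-110)) - 13350) + 10956 = ((-1727 - 1*12320) - 13350) + 10956 = ((-1727 - 12320) - 13350) + 10956 = (-14047 - 13350) + 10956 = -27397 + 10956 = -16441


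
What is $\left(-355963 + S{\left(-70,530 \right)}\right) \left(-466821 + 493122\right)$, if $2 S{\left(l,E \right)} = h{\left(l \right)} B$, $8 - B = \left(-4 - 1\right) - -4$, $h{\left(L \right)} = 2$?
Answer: $-9361946154$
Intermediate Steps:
$B = 9$ ($B = 8 - \left(\left(-4 - 1\right) - -4\right) = 8 - \left(-5 + 4\right) = 8 - -1 = 8 + 1 = 9$)
$S{\left(l,E \right)} = 9$ ($S{\left(l,E \right)} = \frac{2 \cdot 9}{2} = \frac{1}{2} \cdot 18 = 9$)
$\left(-355963 + S{\left(-70,530 \right)}\right) \left(-466821 + 493122\right) = \left(-355963 + 9\right) \left(-466821 + 493122\right) = \left(-355954\right) 26301 = -9361946154$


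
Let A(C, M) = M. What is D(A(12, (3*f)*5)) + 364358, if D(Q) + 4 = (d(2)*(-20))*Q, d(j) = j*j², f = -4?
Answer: 373954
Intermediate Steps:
d(j) = j³
D(Q) = -4 - 160*Q (D(Q) = -4 + (2³*(-20))*Q = -4 + (8*(-20))*Q = -4 - 160*Q)
D(A(12, (3*f)*5)) + 364358 = (-4 - 160*3*(-4)*5) + 364358 = (-4 - (-1920)*5) + 364358 = (-4 - 160*(-60)) + 364358 = (-4 + 9600) + 364358 = 9596 + 364358 = 373954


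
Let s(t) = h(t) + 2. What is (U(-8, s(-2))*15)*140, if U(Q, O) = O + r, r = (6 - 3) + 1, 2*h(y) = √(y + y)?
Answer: 12600 + 2100*I ≈ 12600.0 + 2100.0*I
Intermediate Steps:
h(y) = √2*√y/2 (h(y) = √(y + y)/2 = √(2*y)/2 = (√2*√y)/2 = √2*√y/2)
r = 4 (r = 3 + 1 = 4)
s(t) = 2 + √2*√t/2 (s(t) = √2*√t/2 + 2 = 2 + √2*√t/2)
U(Q, O) = 4 + O (U(Q, O) = O + 4 = 4 + O)
(U(-8, s(-2))*15)*140 = ((4 + (2 + √2*√(-2)/2))*15)*140 = ((4 + (2 + √2*(I*√2)/2))*15)*140 = ((4 + (2 + I))*15)*140 = ((6 + I)*15)*140 = (90 + 15*I)*140 = 12600 + 2100*I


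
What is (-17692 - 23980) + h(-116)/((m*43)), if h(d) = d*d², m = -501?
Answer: -896179000/21543 ≈ -41600.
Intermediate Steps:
h(d) = d³
(-17692 - 23980) + h(-116)/((m*43)) = (-17692 - 23980) + (-116)³/((-501*43)) = -41672 - 1560896/(-21543) = -41672 - 1560896*(-1/21543) = -41672 + 1560896/21543 = -896179000/21543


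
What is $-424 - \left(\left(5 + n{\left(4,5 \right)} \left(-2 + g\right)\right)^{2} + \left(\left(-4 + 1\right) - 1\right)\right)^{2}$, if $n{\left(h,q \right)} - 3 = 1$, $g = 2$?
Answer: $-865$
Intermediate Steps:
$n{\left(h,q \right)} = 4$ ($n{\left(h,q \right)} = 3 + 1 = 4$)
$-424 - \left(\left(5 + n{\left(4,5 \right)} \left(-2 + g\right)\right)^{2} + \left(\left(-4 + 1\right) - 1\right)\right)^{2} = -424 - \left(\left(5 + 4 \left(-2 + 2\right)\right)^{2} + \left(\left(-4 + 1\right) - 1\right)\right)^{2} = -424 - \left(\left(5 + 4 \cdot 0\right)^{2} - 4\right)^{2} = -424 - \left(\left(5 + 0\right)^{2} - 4\right)^{2} = -424 - \left(5^{2} - 4\right)^{2} = -424 - \left(25 - 4\right)^{2} = -424 - 21^{2} = -424 - 441 = -865$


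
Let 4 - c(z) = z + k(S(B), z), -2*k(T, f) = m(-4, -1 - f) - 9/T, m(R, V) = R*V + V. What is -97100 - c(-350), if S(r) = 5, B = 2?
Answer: -484648/5 ≈ -96930.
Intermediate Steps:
m(R, V) = V + R*V
k(T, f) = -3/2 - 3*f/2 + 9/(2*T) (k(T, f) = -((-1 - f)*(1 - 4) - 9/T)/2 = -((-1 - f)*(-3) - 9/T)/2 = -((3 + 3*f) - 9/T)/2 = -(3 - 9/T + 3*f)/2 = -3/2 - 3*f/2 + 9/(2*T))
c(z) = 23/5 + z/2 (c(z) = 4 - (z + (3/2)*(3 - 1*5*(1 + z))/5) = 4 - (z + (3/2)*(1/5)*(3 + (-5 - 5*z))) = 4 - (z + (3/2)*(1/5)*(-2 - 5*z)) = 4 - (z + (-3/5 - 3*z/2)) = 4 - (-3/5 - z/2) = 4 + (3/5 + z/2) = 23/5 + z/2)
-97100 - c(-350) = -97100 - (23/5 + (1/2)*(-350)) = -97100 - (23/5 - 175) = -97100 - 1*(-852/5) = -97100 + 852/5 = -484648/5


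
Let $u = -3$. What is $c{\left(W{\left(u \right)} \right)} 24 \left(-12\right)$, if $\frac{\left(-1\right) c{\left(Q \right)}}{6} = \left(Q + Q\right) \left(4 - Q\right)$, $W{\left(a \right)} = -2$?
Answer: $-41472$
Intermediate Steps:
$c{\left(Q \right)} = - 12 Q \left(4 - Q\right)$ ($c{\left(Q \right)} = - 6 \left(Q + Q\right) \left(4 - Q\right) = - 6 \cdot 2 Q \left(4 - Q\right) = - 12 Q \left(4 - Q\right)$)
$c{\left(W{\left(u \right)} \right)} 24 \left(-12\right) = 12 \left(-2\right) \left(-4 - 2\right) 24 \left(-12\right) = 12 \left(-2\right) \left(-6\right) 24 \left(-12\right) = 144 \cdot 24 \left(-12\right) = 3456 \left(-12\right) = -41472$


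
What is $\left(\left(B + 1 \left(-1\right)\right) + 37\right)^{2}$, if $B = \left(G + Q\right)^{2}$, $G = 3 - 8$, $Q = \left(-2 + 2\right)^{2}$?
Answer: $3721$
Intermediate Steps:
$Q = 0$ ($Q = 0^{2} = 0$)
$G = -5$ ($G = 3 - 8 = -5$)
$B = 25$ ($B = \left(-5 + 0\right)^{2} = \left(-5\right)^{2} = 25$)
$\left(\left(B + 1 \left(-1\right)\right) + 37\right)^{2} = \left(\left(25 + 1 \left(-1\right)\right) + 37\right)^{2} = \left(\left(25 - 1\right) + 37\right)^{2} = \left(24 + 37\right)^{2} = 61^{2} = 3721$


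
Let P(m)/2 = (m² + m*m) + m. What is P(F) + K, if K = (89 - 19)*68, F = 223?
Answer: 204122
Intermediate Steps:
P(m) = 2*m + 4*m² (P(m) = 2*((m² + m*m) + m) = 2*((m² + m²) + m) = 2*(2*m² + m) = 2*(m + 2*m²) = 2*m + 4*m²)
K = 4760 (K = 70*68 = 4760)
P(F) + K = 2*223*(1 + 2*223) + 4760 = 2*223*(1 + 446) + 4760 = 2*223*447 + 4760 = 199362 + 4760 = 204122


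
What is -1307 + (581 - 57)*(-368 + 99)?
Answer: -142263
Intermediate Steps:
-1307 + (581 - 57)*(-368 + 99) = -1307 + 524*(-269) = -1307 - 140956 = -142263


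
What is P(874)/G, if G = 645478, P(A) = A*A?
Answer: 381938/322739 ≈ 1.1834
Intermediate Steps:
P(A) = A**2
P(874)/G = 874**2/645478 = 763876*(1/645478) = 381938/322739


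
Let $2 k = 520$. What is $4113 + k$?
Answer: $4373$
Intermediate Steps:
$k = 260$ ($k = \frac{1}{2} \cdot 520 = 260$)
$4113 + k = 4113 + 260 = 4373$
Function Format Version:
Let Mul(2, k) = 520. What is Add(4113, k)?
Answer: 4373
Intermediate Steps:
k = 260 (k = Mul(Rational(1, 2), 520) = 260)
Add(4113, k) = Add(4113, 260) = 4373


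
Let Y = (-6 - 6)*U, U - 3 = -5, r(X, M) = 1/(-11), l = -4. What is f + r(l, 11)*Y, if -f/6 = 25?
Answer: -1674/11 ≈ -152.18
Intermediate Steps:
r(X, M) = -1/11
U = -2 (U = 3 - 5 = -2)
Y = 24 (Y = (-6 - 6)*(-2) = -12*(-2) = 24)
f = -150 (f = -6*25 = -150)
f + r(l, 11)*Y = -150 - 1/11*24 = -150 - 24/11 = -1674/11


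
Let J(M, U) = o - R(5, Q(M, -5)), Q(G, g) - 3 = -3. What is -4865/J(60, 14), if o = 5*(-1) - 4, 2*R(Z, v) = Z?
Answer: 9730/23 ≈ 423.04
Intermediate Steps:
Q(G, g) = 0 (Q(G, g) = 3 - 3 = 0)
R(Z, v) = Z/2
o = -9 (o = -5 - 4 = -9)
J(M, U) = -23/2 (J(M, U) = -9 - 5/2 = -23/2)
-4865/J(60, 14) = -4865/(-23/2) = -4865*(-2/23) = 9730/23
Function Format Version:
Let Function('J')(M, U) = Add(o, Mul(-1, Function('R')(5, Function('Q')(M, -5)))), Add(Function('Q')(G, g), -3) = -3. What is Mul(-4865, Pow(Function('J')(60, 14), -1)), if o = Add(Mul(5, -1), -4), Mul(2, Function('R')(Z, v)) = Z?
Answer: Rational(9730, 23) ≈ 423.04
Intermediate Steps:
Function('Q')(G, g) = 0 (Function('Q')(G, g) = Add(3, -3) = 0)
Function('R')(Z, v) = Mul(Rational(1, 2), Z)
o = -9 (o = Add(-5, -4) = -9)
Function('J')(M, U) = Rational(-23, 2) (Function('J')(M, U) = Add(-9, Mul(-1, Mul(Rational(1, 2), 5))) = Add(-9, Mul(-1, Rational(5, 2))) = Add(-9, Rational(-5, 2)) = Rational(-23, 2))
Mul(-4865, Pow(Function('J')(60, 14), -1)) = Mul(-4865, Pow(Rational(-23, 2), -1)) = Mul(-4865, Rational(-2, 23)) = Rational(9730, 23)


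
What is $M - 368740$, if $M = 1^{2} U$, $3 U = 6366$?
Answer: $-366618$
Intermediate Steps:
$U = 2122$ ($U = \frac{1}{3} \cdot 6366 = 2122$)
$M = 2122$ ($M = 1^{2} \cdot 2122 = 1 \cdot 2122 = 2122$)
$M - 368740 = 2122 - 368740 = -366618$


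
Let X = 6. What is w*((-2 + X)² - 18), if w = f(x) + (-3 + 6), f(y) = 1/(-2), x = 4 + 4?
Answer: -5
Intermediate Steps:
x = 8
f(y) = -½
w = 5/2 (w = -½ + (-3 + 6) = -½ + 3 = 5/2 ≈ 2.5000)
w*((-2 + X)² - 18) = 5*((-2 + 6)² - 18)/2 = 5*(4² - 18)/2 = 5*(16 - 18)/2 = (5/2)*(-2) = -5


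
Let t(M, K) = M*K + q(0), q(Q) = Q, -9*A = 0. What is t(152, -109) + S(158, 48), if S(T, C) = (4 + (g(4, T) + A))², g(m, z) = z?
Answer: 9676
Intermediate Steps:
A = 0 (A = -⅑*0 = 0)
t(M, K) = K*M (t(M, K) = M*K + 0 = K*M + 0 = K*M)
S(T, C) = (4 + T)² (S(T, C) = (4 + (T + 0))² = (4 + T)²)
t(152, -109) + S(158, 48) = -109*152 + (4 + 158)² = -16568 + 162² = -16568 + 26244 = 9676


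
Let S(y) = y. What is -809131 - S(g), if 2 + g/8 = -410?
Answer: -805835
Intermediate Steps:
g = -3296 (g = -16 + 8*(-410) = -16 - 3280 = -3296)
-809131 - S(g) = -809131 - 1*(-3296) = -809131 + 3296 = -805835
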